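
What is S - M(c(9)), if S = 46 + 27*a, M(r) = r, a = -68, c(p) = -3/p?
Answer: -5369/3 ≈ -1789.7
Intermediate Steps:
S = -1790 (S = 46 + 27*(-68) = 46 - 1836 = -1790)
S - M(c(9)) = -1790 - (-3)/9 = -1790 - 1*(-⅓) = -1790 + ⅓ = -5369/3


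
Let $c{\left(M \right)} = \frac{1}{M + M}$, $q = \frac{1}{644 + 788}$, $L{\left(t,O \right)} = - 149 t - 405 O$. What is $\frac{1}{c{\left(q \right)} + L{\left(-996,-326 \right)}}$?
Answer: $\frac{1}{281150} \approx 3.5568 \cdot 10^{-6}$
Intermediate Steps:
$L{\left(t,O \right)} = - 405 O - 149 t$
$q = \frac{1}{1432} \approx 0.00069832$
$c{\left(M \right)} = \frac{1}{2 M}$
$\frac{1}{c{\left(q \right)} + L{\left(-996,-326 \right)}} = \frac{1}{\frac{\frac{1}{\frac{1}{1432}}}{2} - -280434} = \frac{1}{\frac{1}{2} \cdot 1432 + \left(132030 + 148404\right)} = \frac{1}{716 + 280434} = \frac{1}{281150}$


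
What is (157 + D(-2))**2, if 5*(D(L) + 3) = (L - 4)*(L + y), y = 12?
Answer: 20164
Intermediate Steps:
D(L) = -3 + (-4 + L)*(12 + L)/5 (D(L) = -3 + ((L - 4)*(L + 12))/5 = -3 + ((-4 + L)*(12 + L))/5 = -3 + (-4 + L)*(12 + L)/5)
(157 + D(-2))**2 = (157 + (-63/5 + (1/5)*(-2)**2 + (8/5)*(-2)))**2 = (157 + (-63/5 + (1/5)*4 - 16/5))**2 = (157 + (-63/5 + 4/5 - 16/5))**2 = (157 - 15)**2 = 142**2 = 20164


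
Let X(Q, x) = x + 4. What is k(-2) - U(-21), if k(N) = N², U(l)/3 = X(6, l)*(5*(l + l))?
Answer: -10706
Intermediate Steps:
X(Q, x) = 4 + x
U(l) = 30*l*(4 + l) (U(l) = 3*((4 + l)*(5*(l + l))) = 3*((4 + l)*(5*(2*l))) = 3*((4 + l)*(10*l)) = 3*(10*l*(4 + l)) = 30*l*(4 + l))
k(-2) - U(-21) = (-2)² - 30*(-21)*(4 - 21) = 4 - 30*(-21)*(-17) = 4 - 1*10710 = 4 - 10710 = -10706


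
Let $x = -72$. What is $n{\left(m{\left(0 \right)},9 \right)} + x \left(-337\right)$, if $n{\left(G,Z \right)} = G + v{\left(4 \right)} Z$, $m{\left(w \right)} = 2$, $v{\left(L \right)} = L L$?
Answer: $24410$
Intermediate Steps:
$v{\left(L \right)} = L^{2}$
$n{\left(G,Z \right)} = G + 16 Z$ ($n{\left(G,Z \right)} = G + 4^{2} Z = G + 16 Z$)
$n{\left(m{\left(0 \right)},9 \right)} + x \left(-337\right) = \left(2 + 16 \cdot 9\right) - -24264 = \left(2 + 144\right) + 24264 = 146 + 24264 = 24410$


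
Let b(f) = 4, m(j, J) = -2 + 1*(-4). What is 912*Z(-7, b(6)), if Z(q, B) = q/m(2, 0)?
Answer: 1064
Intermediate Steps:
m(j, J) = -6 (m(j, J) = -2 - 4 = -6)
Z(q, B) = -q/6 (Z(q, B) = q/(-6) = q*(-1/6) = -q/6)
912*Z(-7, b(6)) = 912*(-1/6*(-7)) = 912*(7/6) = 1064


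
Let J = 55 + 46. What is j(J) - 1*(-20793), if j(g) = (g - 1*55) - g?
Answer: 20738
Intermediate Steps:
J = 101
j(g) = -55 (j(g) = (g - 55) - g = (-55 + g) - g = -55)
j(J) - 1*(-20793) = -55 - 1*(-20793) = -55 + 20793 = 20738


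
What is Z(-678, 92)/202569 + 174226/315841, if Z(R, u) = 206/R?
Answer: 11964222123743/21689082884331 ≈ 0.55162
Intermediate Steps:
Z(-678, 92)/202569 + 174226/315841 = (206/(-678))/202569 + 174226/315841 = (206*(-1/678))*(1/202569) + 174226*(1/315841) = -103/339*1/202569 + 174226/315841 = -103/68670891 + 174226/315841 = 11964222123743/21689082884331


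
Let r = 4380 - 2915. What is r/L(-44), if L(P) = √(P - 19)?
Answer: -1465*I*√7/21 ≈ -184.57*I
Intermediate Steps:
r = 1465
L(P) = √(-19 + P)
r/L(-44) = 1465/(√(-19 - 44)) = 1465/(√(-63)) = 1465/((3*I*√7)) = 1465*(-I*√7/21) = -1465*I*√7/21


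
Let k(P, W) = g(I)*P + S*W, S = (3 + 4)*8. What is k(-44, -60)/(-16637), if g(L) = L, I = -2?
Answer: 3272/16637 ≈ 0.19667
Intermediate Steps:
S = 56 (S = 7*8 = 56)
k(P, W) = -2*P + 56*W
k(-44, -60)/(-16637) = (-2*(-44) + 56*(-60))/(-16637) = (88 - 3360)*(-1/16637) = -3272*(-1/16637) = 3272/16637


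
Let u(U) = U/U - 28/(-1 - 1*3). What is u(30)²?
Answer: 64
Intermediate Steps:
u(U) = 8 (u(U) = 1 - 28/(-1 - 3) = 1 - 28/(-4) = 1 - 28*(-¼) = 1 + 7 = 8)
u(30)² = 8² = 64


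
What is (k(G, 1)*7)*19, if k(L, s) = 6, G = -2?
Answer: 798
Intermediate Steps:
(k(G, 1)*7)*19 = (6*7)*19 = 42*19 = 798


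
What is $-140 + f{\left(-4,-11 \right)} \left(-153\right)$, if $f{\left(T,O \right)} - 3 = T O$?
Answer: $-7331$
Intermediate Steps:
$f{\left(T,O \right)} = 3 + O T$ ($f{\left(T,O \right)} = 3 + T O = 3 + O T$)
$-140 + f{\left(-4,-11 \right)} \left(-153\right) = -140 + \left(3 - -44\right) \left(-153\right) = -140 + \left(3 + 44\right) \left(-153\right) = -140 + 47 \left(-153\right) = -140 - 7191 = -7331$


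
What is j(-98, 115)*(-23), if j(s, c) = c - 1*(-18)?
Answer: -3059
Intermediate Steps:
j(s, c) = 18 + c (j(s, c) = c + 18 = 18 + c)
j(-98, 115)*(-23) = (18 + 115)*(-23) = 133*(-23) = -3059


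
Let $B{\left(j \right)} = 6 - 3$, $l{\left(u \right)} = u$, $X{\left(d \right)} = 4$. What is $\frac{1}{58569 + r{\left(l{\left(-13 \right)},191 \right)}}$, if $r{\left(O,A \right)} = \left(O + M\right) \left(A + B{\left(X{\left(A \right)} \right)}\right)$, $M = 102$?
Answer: $\frac{1}{75835} \approx 1.3187 \cdot 10^{-5}$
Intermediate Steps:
$B{\left(j \right)} = 3$ ($B{\left(j \right)} = 6 - 3 = 3$)
$r{\left(O,A \right)} = \left(3 + A\right) \left(102 + O\right)$ ($r{\left(O,A \right)} = \left(O + 102\right) \left(A + 3\right) = \left(102 + O\right) \left(3 + A\right) = \left(3 + A\right) \left(102 + O\right)$)
$\frac{1}{58569 + r{\left(l{\left(-13 \right)},191 \right)}} = \frac{1}{58569 + \left(306 + 3 \left(-13\right) + 102 \cdot 191 + 191 \left(-13\right)\right)} = \frac{1}{58569 + \left(306 - 39 + 19482 - 2483\right)} = \frac{1}{58569 + 17266} = \frac{1}{75835}$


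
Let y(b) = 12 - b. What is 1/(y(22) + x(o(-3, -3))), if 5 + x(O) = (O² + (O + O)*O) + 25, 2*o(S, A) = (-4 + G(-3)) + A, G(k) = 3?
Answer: 1/22 ≈ 0.045455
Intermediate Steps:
o(S, A) = -½ + A/2 (o(S, A) = ((-4 + 3) + A)/2 = (-1 + A)/2 = -½ + A/2)
x(O) = 20 + 3*O² (x(O) = -5 + ((O² + (O + O)*O) + 25) = -5 + ((O² + (2*O)*O) + 25) = -5 + ((O² + 2*O²) + 25) = -5 + (3*O² + 25) = -5 + (25 + 3*O²) = 20 + 3*O²)
1/(y(22) + x(o(-3, -3))) = 1/((12 - 1*22) + (20 + 3*(-½ + (½)*(-3))²)) = 1/((12 - 22) + (20 + 3*(-½ - 3/2)²)) = 1/(-10 + (20 + 3*(-2)²)) = 1/(-10 + (20 + 3*4)) = 1/(-10 + (20 + 12)) = 1/(-10 + 32) = 1/22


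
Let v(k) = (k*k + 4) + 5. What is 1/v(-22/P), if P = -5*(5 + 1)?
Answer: 225/2146 ≈ 0.10485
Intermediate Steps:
P = -30 (P = -5*6 = -30)
v(k) = 9 + k² (v(k) = (k² + 4) + 5 = (4 + k²) + 5 = 9 + k²)
1/v(-22/P) = 1/(9 + (-22/(-30))²) = 1/(9 + (-22*(-1/30))²) = 1/(9 + (11/15)²) = 1/(9 + 121/225) = 1/(2146/225) = 225/2146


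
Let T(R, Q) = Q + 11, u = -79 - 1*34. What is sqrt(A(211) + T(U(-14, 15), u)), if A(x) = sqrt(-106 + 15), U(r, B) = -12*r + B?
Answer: sqrt(-102 + I*sqrt(91)) ≈ 0.47176 + 10.111*I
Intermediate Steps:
u = -113 (u = -79 - 34 = -113)
U(r, B) = B - 12*r
T(R, Q) = 11 + Q
A(x) = I*sqrt(91) (A(x) = sqrt(-91) = I*sqrt(91))
sqrt(A(211) + T(U(-14, 15), u)) = sqrt(I*sqrt(91) + (11 - 113)) = sqrt(I*sqrt(91) - 102) = sqrt(-102 + I*sqrt(91))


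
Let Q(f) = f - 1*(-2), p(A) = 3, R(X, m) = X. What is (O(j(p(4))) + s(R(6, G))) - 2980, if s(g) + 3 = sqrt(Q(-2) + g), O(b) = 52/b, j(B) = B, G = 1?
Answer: -8897/3 + sqrt(6) ≈ -2963.2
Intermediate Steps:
Q(f) = 2 + f (Q(f) = f + 2 = 2 + f)
s(g) = -3 + sqrt(g) (s(g) = -3 + sqrt((2 - 2) + g) = -3 + sqrt(0 + g) = -3 + sqrt(g))
(O(j(p(4))) + s(R(6, G))) - 2980 = (52/3 + (-3 + sqrt(6))) - 2980 = (43/3 + sqrt(6)) - 2980 = -8897/3 + sqrt(6)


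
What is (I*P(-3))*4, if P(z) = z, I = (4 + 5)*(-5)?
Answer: 540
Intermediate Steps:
I = -45 (I = 9*(-5) = -45)
(I*P(-3))*4 = -45*(-3)*4 = 135*4 = 540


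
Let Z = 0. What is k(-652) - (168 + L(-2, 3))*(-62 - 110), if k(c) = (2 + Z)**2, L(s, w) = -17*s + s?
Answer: 34404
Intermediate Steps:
L(s, w) = -16*s
k(c) = 4 (k(c) = (2 + 0)**2 = 2**2 = 4)
k(-652) - (168 + L(-2, 3))*(-62 - 110) = 4 - (168 - 16*(-2))*(-62 - 110) = 4 - (168 + 32)*(-172) = 4 - 200*(-172) = 4 - 1*(-34400) = 4 + 34400 = 34404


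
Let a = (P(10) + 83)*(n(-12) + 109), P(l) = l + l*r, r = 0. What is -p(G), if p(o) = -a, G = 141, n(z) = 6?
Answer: 10695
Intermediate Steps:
P(l) = l (P(l) = l + l*0 = l + 0 = l)
a = 10695 (a = (10 + 83)*(6 + 109) = 93*115 = 10695)
p(o) = -10695 (p(o) = -1*10695 = -10695)
-p(G) = -1*(-10695) = 10695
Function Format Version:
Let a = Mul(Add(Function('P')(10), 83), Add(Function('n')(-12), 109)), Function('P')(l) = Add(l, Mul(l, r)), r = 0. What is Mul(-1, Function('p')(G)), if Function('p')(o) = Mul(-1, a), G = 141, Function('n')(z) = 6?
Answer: 10695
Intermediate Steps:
Function('P')(l) = l (Function('P')(l) = Add(l, Mul(l, 0)) = Add(l, 0) = l)
a = 10695 (a = Mul(Add(10, 83), Add(6, 109)) = Mul(93, 115) = 10695)
Function('p')(o) = -10695 (Function('p')(o) = Mul(-1, 10695) = -10695)
Mul(-1, Function('p')(G)) = Mul(-1, -10695) = 10695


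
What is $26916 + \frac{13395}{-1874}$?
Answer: $\frac{50427189}{1874} \approx 26909.0$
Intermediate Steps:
$26916 + \frac{13395}{-1874} = 26916 + 13395 \left(- \frac{1}{1874}\right) = 26916 - \frac{13395}{1874} = \frac{50427189}{1874}$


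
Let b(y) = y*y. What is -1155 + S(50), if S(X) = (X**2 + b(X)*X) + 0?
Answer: 126345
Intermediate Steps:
b(y) = y**2
S(X) = X**2 + X**3 (S(X) = (X**2 + X**2*X) + 0 = (X**2 + X**3) + 0 = X**2 + X**3)
-1155 + S(50) = -1155 + 50**2*(1 + 50) = -1155 + 2500*51 = -1155 + 127500 = 126345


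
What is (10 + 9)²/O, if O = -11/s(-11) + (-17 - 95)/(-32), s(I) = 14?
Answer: 133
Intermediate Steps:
O = 19/7 (O = -11/14 + (-17 - 95)/(-32) = -11*1/14 - 112*(-1/32) = -11/14 + 7/2 = 19/7 ≈ 2.7143)
(10 + 9)²/O = (10 + 9)²/(19/7) = 19²*(7/19) = 361*(7/19) = 133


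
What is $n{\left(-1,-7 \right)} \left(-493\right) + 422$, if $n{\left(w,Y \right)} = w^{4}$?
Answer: $-71$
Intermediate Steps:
$n{\left(-1,-7 \right)} \left(-493\right) + 422 = \left(-1\right)^{4} \left(-493\right) + 422 = 1 \left(-493\right) + 422 = -493 + 422 = -71$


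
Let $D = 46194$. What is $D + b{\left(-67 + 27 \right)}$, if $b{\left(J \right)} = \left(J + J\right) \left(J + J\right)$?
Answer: $52594$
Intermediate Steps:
$b{\left(J \right)} = 4 J^{2}$ ($b{\left(J \right)} = 2 J 2 J = 4 J^{2}$)
$D + b{\left(-67 + 27 \right)} = 46194 + 4 \left(-67 + 27\right)^{2} = 46194 + 4 \left(-40\right)^{2} = 46194 + 4 \cdot 1600 = 46194 + 6400 = 52594$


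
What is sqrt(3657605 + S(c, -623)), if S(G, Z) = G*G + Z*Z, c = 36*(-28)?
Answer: 21*sqrt(11478) ≈ 2249.8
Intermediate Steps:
c = -1008
S(G, Z) = G**2 + Z**2
sqrt(3657605 + S(c, -623)) = sqrt(3657605 + ((-1008)**2 + (-623)**2)) = sqrt(3657605 + (1016064 + 388129)) = sqrt(3657605 + 1404193) = sqrt(5061798) = 21*sqrt(11478)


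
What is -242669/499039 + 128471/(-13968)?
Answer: -67501639961/6970576752 ≈ -9.6838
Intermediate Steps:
-242669/499039 + 128471/(-13968) = -242669*1/499039 + 128471*(-1/13968) = -242669/499039 - 128471/13968 = -67501639961/6970576752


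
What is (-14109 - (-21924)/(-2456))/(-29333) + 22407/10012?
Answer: 245174256459/90160372772 ≈ 2.7193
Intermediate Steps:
(-14109 - (-21924)/(-2456))/(-29333) + 22407/10012 = (-14109 - (-21924)*(-1)/2456)*(-1/29333) + 22407*(1/10012) = (-14109 - 1*5481/614)*(-1/29333) + 22407/10012 = (-14109 - 5481/614)*(-1/29333) + 22407/10012 = -8668407/614*(-1/29333) + 22407/10012 = 8668407/18010462 + 22407/10012 = 245174256459/90160372772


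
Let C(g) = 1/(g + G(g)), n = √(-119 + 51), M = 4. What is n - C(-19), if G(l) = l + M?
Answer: 1/34 + 2*I*√17 ≈ 0.029412 + 8.2462*I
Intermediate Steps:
G(l) = 4 + l (G(l) = l + 4 = 4 + l)
n = 2*I*√17 (n = √(-68) = 2*I*√17 ≈ 8.2462*I)
C(g) = 1/(4 + 2*g) (C(g) = 1/(g + (4 + g)) = 1/(4 + 2*g))
n - C(-19) = 2*I*√17 - 1/(2*(2 - 19)) = 2*I*√17 - 1/(2*(-17)) = 2*I*√17 - (-1)/(2*17) = 2*I*√17 - 1*(-1/34) = 2*I*√17 + 1/34 = 1/34 + 2*I*√17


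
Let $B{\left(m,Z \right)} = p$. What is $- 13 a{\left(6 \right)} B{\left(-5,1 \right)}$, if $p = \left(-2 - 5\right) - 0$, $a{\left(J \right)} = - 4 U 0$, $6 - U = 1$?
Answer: $0$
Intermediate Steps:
$U = 5$ ($U = 6 - 1 = 5$)
$a{\left(J \right)} = 0$ ($a{\left(J \right)} = \left(-4\right) 5 \cdot 0 = \left(-20\right) 0 = 0$)
$p = -7$ ($p = \left(-2 - 5\right) + 0 = -7 + 0 = -7$)
$B{\left(m,Z \right)} = -7$
$- 13 a{\left(6 \right)} B{\left(-5,1 \right)} = \left(-13\right) 0 \left(-7\right) = 0 \left(-7\right) = 0$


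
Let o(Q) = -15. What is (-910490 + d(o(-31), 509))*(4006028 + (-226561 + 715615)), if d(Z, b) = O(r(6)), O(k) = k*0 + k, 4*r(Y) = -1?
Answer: -8185456667901/2 ≈ -4.0927e+12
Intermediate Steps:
r(Y) = -1/4 (r(Y) = (1/4)*(-1) = -1/4)
O(k) = k (O(k) = 0 + k = k)
d(Z, b) = -1/4
(-910490 + d(o(-31), 509))*(4006028 + (-226561 + 715615)) = (-910490 - 1/4)*(4006028 + (-226561 + 715615)) = -3641961*(4006028 + 489054)/4 = -3641961/4*4495082 = -8185456667901/2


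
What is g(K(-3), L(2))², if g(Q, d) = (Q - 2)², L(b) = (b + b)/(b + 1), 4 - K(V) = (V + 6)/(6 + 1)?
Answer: 14641/2401 ≈ 6.0979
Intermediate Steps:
K(V) = 22/7 - V/7 (K(V) = 4 - (V + 6)/(6 + 1) = 4 - (6 + V)/7 = 4 - (6/7 + V/7) = 4 + (-6/7 - V/7) = 22/7 - V/7)
L(b) = 2*b/(1 + b) (L(b) = (2*b)/(1 + b) = 2*b/(1 + b))
g(Q, d) = (-2 + Q)²
g(K(-3), L(2))² = ((-2 + (22/7 - ⅐*(-3)))²)² = ((-2 + (22/7 + 3/7))²)² = ((-2 + 25/7)²)² = ((11/7)²)² = (121/49)² = 14641/2401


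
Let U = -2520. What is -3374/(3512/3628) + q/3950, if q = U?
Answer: -604503683/173405 ≈ -3486.1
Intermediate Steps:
q = -2520
-3374/(3512/3628) + q/3950 = -3374/(3512/3628) - 2520/3950 = -3374/(3512*(1/3628)) - 2520*1/3950 = -3374/878/907 - 252/395 = -3374*907/878 - 252/395 = -1530109/439 - 252/395 = -604503683/173405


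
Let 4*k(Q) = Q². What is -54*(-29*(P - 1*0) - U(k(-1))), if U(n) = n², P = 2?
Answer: 25083/8 ≈ 3135.4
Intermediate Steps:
k(Q) = Q²/4
-54*(-29*(P - 1*0) - U(k(-1))) = -54*(-29*(2 - 1*0) - ((¼)*(-1)²)²) = -54*(-29*(2 + 0) - ((¼)*1)²) = -54*(-29*2 - (¼)²) = -54*(-58 - 1*1/16) = -54*(-58 - 1/16) = -54*(-929/16) = 25083/8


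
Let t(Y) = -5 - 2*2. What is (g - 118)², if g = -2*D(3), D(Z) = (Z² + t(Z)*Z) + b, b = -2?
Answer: 6084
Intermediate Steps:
t(Y) = -9 (t(Y) = -5 - 4 = -9)
D(Z) = -2 + Z² - 9*Z (D(Z) = (Z² - 9*Z) - 2 = -2 + Z² - 9*Z)
g = 40 (g = -2*(-2 + 3² - 9*3) = -2*(-2 + 9 - 27) = -2*(-20) = 40)
(g - 118)² = (40 - 118)² = (-78)² = 6084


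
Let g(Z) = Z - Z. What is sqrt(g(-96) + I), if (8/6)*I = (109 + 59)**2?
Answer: 84*sqrt(3) ≈ 145.49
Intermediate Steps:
g(Z) = 0
I = 21168 (I = 3*(109 + 59)**2/4 = (3/4)*168**2 = (3/4)*28224 = 21168)
sqrt(g(-96) + I) = sqrt(0 + 21168) = sqrt(21168) = 84*sqrt(3)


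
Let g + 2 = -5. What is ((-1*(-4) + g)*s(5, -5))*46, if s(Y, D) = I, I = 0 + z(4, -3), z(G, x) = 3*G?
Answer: -1656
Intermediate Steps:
g = -7 (g = -2 - 5 = -7)
I = 12 (I = 0 + 3*4 = 0 + 12 = 12)
s(Y, D) = 12
((-1*(-4) + g)*s(5, -5))*46 = ((-1*(-4) - 7)*12)*46 = ((4 - 7)*12)*46 = -3*12*46 = -36*46 = -1656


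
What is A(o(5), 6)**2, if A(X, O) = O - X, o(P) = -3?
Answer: 81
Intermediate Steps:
A(o(5), 6)**2 = (6 - 1*(-3))**2 = (6 + 3)**2 = 9**2 = 81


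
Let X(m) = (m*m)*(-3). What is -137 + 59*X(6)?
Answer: -6509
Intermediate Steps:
X(m) = -3*m² (X(m) = m²*(-3) = -3*m²)
-137 + 59*X(6) = -137 + 59*(-3*6²) = -137 + 59*(-3*36) = -137 + 59*(-108) = -137 - 6372 = -6509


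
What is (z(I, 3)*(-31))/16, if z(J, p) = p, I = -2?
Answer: -93/16 ≈ -5.8125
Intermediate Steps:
(z(I, 3)*(-31))/16 = (3*(-31))/16 = -93*1/16 = -93/16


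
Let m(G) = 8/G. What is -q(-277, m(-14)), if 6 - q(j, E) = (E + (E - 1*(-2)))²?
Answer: -258/49 ≈ -5.2653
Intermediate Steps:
q(j, E) = 6 - (2 + 2*E)² (q(j, E) = 6 - (E + (E - 1*(-2)))² = 6 - (E + (E + 2))² = 6 - (E + (2 + E))² = 6 - (2 + 2*E)²)
-q(-277, m(-14)) = -(6 - 4*(1 + 8/(-14))²) = -(6 - 4*(1 + 8*(-1/14))²) = -(6 - 4*(1 - 4/7)²) = -(6 - 4*(3/7)²) = -(6 - 4*9/49) = -(6 - 36/49) = -1*258/49 = -258/49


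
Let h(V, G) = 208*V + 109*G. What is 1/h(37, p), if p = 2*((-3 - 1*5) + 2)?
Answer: 1/6388 ≈ 0.00015654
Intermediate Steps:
p = -12 (p = 2*((-3 - 5) + 2) = 2*(-8 + 2) = 2*(-6) = -12)
h(V, G) = 109*G + 208*V
1/h(37, p) = 1/(109*(-12) + 208*37) = 1/(-1308 + 7696) = 1/6388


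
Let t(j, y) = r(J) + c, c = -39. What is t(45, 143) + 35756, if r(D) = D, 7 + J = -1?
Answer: 35709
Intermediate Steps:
J = -8 (J = -7 - 1 = -8)
t(j, y) = -47 (t(j, y) = -8 - 39 = -47)
t(45, 143) + 35756 = -47 + 35756 = 35709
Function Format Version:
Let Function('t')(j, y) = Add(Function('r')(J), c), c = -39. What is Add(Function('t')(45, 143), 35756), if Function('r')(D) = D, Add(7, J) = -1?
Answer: 35709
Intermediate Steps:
J = -8 (J = Add(-7, -1) = -8)
Function('t')(j, y) = -47 (Function('t')(j, y) = Add(-8, -39) = -47)
Add(Function('t')(45, 143), 35756) = Add(-47, 35756) = 35709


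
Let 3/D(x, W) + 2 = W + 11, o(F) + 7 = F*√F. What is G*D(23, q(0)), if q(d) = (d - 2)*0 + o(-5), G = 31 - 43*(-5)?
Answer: 492/43 + 1230*I*√5/43 ≈ 11.442 + 63.962*I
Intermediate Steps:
G = 246 (G = 31 + 215 = 246)
o(F) = -7 + F^(3/2) (o(F) = -7 + F*√F = -7 + F^(3/2))
q(d) = -7 - 5*I*√5 (q(d) = (d - 2)*0 + (-7 + (-5)^(3/2)) = (-2 + d)*0 + (-7 - 5*I*√5) = 0 + (-7 - 5*I*√5) = -7 - 5*I*√5)
D(x, W) = 3/(9 + W) (D(x, W) = 3/(-2 + (W + 11)) = 3/(-2 + (11 + W)) = 3/(9 + W))
G*D(23, q(0)) = 246*(3/(9 + (-7 - 5*I*√5))) = 246*(3/(2 - 5*I*√5)) = 738/(2 - 5*I*√5)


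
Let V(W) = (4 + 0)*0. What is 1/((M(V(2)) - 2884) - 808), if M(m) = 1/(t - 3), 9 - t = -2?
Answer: -8/29535 ≈ -0.00027086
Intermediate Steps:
t = 11 (t = 9 - 1*(-2) = 9 + 2 = 11)
V(W) = 0 (V(W) = 4*0 = 0)
M(m) = 1/8 (M(m) = 1/(11 - 3) = 1/8)
1/((M(V(2)) - 2884) - 808) = 1/((1/8 - 2884) - 808) = 1/(-23071/8 - 808) = 1/(-29535/8) = -8/29535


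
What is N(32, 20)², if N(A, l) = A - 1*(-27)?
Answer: 3481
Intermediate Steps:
N(A, l) = 27 + A (N(A, l) = A + 27 = 27 + A)
N(32, 20)² = (27 + 32)² = 59² = 3481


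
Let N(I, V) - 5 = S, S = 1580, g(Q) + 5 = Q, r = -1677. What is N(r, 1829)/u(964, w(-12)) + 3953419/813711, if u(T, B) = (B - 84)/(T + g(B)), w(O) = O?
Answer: -135666290469/8679584 ≈ -15631.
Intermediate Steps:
g(Q) = -5 + Q
u(T, B) = (-84 + B)/(-5 + B + T) (u(T, B) = (B - 84)/(T + (-5 + B)) = (-84 + B)/(-5 + B + T))
N(I, V) = 1585 (N(I, V) = 5 + 1580 = 1585)
N(r, 1829)/u(964, w(-12)) + 3953419/813711 = 1585/(((-84 - 12)/(-5 - 12 + 964))) + 3953419/813711 = 1585/((-96/947)) + 3953419*(1/813711) = 1585/(((1/947)*(-96))) + 3953419/813711 = 1585/(-96/947) + 3953419/813711 = 1585*(-947/96) + 3953419/813711 = -1500995/96 + 3953419/813711 = -135666290469/8679584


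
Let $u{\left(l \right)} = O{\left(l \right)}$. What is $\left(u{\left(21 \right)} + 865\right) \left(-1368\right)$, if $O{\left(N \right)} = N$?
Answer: $-1212048$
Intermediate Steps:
$u{\left(l \right)} = l$
$\left(u{\left(21 \right)} + 865\right) \left(-1368\right) = \left(21 + 865\right) \left(-1368\right) = 886 \left(-1368\right) = -1212048$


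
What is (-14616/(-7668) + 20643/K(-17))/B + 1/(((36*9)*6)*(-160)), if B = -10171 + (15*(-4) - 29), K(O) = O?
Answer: 842868011/7133080320 ≈ 0.11816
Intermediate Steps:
B = -10260 (B = -10171 + (-60 - 29) = -10171 - 89 = -10260)
(-14616/(-7668) + 20643/K(-17))/B + 1/(((36*9)*6)*(-160)) = (-14616/(-7668) + 20643/(-17))/(-10260) + 1/(((36*9)*6)*(-160)) = (-14616*(-1/7668) + 20643*(-1/17))*(-1/10260) - 1/160/(324*6) = (406/213 - 20643/17)*(-1/10260) - 1/160/1944 = -4390057/3621*(-1/10260) + (1/1944)*(-1/160) = 4390057/37151460 - 1/311040 = 842868011/7133080320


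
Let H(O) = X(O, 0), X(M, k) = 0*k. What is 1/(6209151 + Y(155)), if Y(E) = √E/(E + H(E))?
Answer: 962418405/5975801201824154 - √155/5975801201824154 ≈ 1.6105e-7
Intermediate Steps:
X(M, k) = 0
H(O) = 0
Y(E) = E^(-½) (Y(E) = √E/(E + 0) = √E/E = E^(-½))
1/(6209151 + Y(155)) = 1/(6209151 + 155^(-½)) = 1/(6209151 + √155/155)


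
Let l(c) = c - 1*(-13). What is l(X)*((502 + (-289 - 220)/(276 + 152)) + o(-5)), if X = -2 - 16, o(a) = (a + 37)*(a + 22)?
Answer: -2235895/428 ≈ -5224.1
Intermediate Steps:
o(a) = (22 + a)*(37 + a) (o(a) = (37 + a)*(22 + a) = (22 + a)*(37 + a))
X = -18
l(c) = 13 + c (l(c) = c + 13 = 13 + c)
l(X)*((502 + (-289 - 220)/(276 + 152)) + o(-5)) = (13 - 18)*((502 + (-289 - 220)/(276 + 152)) + (814 + (-5)**2 + 59*(-5))) = -5*((502 - 509/428) + (814 + 25 - 295)) = -5*((502 - 509*1/428) + 544) = -5*((502 - 509/428) + 544) = -5*(214347/428 + 544) = -5*447179/428 = -2235895/428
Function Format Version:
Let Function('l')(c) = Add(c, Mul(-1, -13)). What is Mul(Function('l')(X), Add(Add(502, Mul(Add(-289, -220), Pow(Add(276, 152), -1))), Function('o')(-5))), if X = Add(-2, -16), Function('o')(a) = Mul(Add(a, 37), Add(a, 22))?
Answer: Rational(-2235895, 428) ≈ -5224.1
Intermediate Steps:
Function('o')(a) = Mul(Add(22, a), Add(37, a)) (Function('o')(a) = Mul(Add(37, a), Add(22, a)) = Mul(Add(22, a), Add(37, a)))
X = -18
Function('l')(c) = Add(13, c) (Function('l')(c) = Add(c, 13) = Add(13, c))
Mul(Function('l')(X), Add(Add(502, Mul(Add(-289, -220), Pow(Add(276, 152), -1))), Function('o')(-5))) = Mul(Add(13, -18), Add(Add(502, Mul(Add(-289, -220), Pow(Add(276, 152), -1))), Add(814, Pow(-5, 2), Mul(59, -5)))) = Mul(-5, Add(Add(502, Mul(-509, Pow(428, -1))), Add(814, 25, -295))) = Mul(-5, Add(Add(502, Mul(-509, Rational(1, 428))), 544)) = Mul(-5, Add(Add(502, Rational(-509, 428)), 544)) = Mul(-5, Add(Rational(214347, 428), 544)) = Mul(-5, Rational(447179, 428)) = Rational(-2235895, 428)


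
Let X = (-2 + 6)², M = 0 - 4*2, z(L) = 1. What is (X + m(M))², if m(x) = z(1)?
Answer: 289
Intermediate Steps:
M = -8 (M = 0 - 8 = -8)
m(x) = 1
X = 16 (X = 4² = 16)
(X + m(M))² = (16 + 1)² = 17² = 289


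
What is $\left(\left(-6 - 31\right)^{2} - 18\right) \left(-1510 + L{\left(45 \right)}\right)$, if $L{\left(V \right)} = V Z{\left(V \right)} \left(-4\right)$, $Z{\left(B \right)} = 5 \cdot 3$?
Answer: $-5687710$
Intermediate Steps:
$Z{\left(B \right)} = 15$
$L{\left(V \right)} = - 60 V$ ($L{\left(V \right)} = V 15 \left(-4\right) = 15 V \left(-4\right) = - 60 V$)
$\left(\left(-6 - 31\right)^{2} - 18\right) \left(-1510 + L{\left(45 \right)}\right) = \left(\left(-6 - 31\right)^{2} - 18\right) \left(-1510 - 2700\right) = \left(\left(-37\right)^{2} - 18\right) \left(-1510 - 2700\right) = \left(1369 - 18\right) \left(-4210\right) = 1351 \left(-4210\right) = -5687710$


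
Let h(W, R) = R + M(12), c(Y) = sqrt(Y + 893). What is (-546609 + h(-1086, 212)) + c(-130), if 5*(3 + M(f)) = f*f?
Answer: -2731856/5 + sqrt(763) ≈ -5.4634e+5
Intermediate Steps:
M(f) = -3 + f**2/5 (M(f) = -3 + (f*f)/5 = -3 + f**2/5)
c(Y) = sqrt(893 + Y)
h(W, R) = 129/5 + R (h(W, R) = R + (-3 + (1/5)*12**2) = R + (-3 + (1/5)*144) = R + (-3 + 144/5) = R + 129/5 = 129/5 + R)
(-546609 + h(-1086, 212)) + c(-130) = (-546609 + (129/5 + 212)) + sqrt(893 - 130) = (-546609 + 1189/5) + sqrt(763) = -2731856/5 + sqrt(763)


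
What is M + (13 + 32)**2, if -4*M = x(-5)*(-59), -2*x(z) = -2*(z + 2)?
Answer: 7923/4 ≈ 1980.8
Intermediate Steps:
x(z) = 2 + z (x(z) = -(-1)*(z + 2) = -(-1)*(2 + z) = -(-4 - 2*z)/2 = 2 + z)
M = -177/4 (M = -(2 - 5)*(-59)/4 = -(-3)*(-59)/4 = -1/4*177 = -177/4 ≈ -44.250)
M + (13 + 32)**2 = -177/4 + (13 + 32)**2 = -177/4 + 45**2 = -177/4 + 2025 = 7923/4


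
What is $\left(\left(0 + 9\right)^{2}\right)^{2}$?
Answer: $6561$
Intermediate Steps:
$\left(\left(0 + 9\right)^{2}\right)^{2} = \left(9^{2}\right)^{2} = 81^{2} = 6561$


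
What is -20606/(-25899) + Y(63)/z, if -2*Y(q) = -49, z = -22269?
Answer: 305493659/384496554 ≈ 0.79453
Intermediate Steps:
Y(q) = 49/2 (Y(q) = -1/2*(-49) = 49/2)
-20606/(-25899) + Y(63)/z = -20606/(-25899) + (49/2)/(-22269) = -20606*(-1/25899) + (49/2)*(-1/22269) = 20606/25899 - 49/44538 = 305493659/384496554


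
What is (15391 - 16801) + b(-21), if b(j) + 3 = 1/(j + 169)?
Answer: -209123/148 ≈ -1413.0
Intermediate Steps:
b(j) = -3 + 1/(169 + j) (b(j) = -3 + 1/(j + 169) = -3 + 1/(169 + j))
(15391 - 16801) + b(-21) = (15391 - 16801) + (-506 - 3*(-21))/(169 - 21) = -1410 + (-506 + 63)/148 = -1410 + (1/148)*(-443) = -1410 - 443/148 = -209123/148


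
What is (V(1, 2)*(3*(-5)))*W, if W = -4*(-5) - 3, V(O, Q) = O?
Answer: -255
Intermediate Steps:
W = 17 (W = 20 - 3 = 17)
(V(1, 2)*(3*(-5)))*W = (1*(3*(-5)))*17 = (1*(-15))*17 = -15*17 = -255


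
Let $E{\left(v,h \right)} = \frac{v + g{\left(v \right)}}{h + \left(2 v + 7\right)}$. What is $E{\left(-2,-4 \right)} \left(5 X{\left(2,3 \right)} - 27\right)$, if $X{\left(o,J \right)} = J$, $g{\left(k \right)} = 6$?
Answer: $48$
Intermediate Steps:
$E{\left(v,h \right)} = \frac{6 + v}{7 + h + 2 v}$ ($E{\left(v,h \right)} = \frac{v + 6}{h + \left(2 v + 7\right)} = \frac{6 + v}{h + \left(7 + 2 v\right)} = \frac{6 + v}{7 + h + 2 v}$)
$E{\left(-2,-4 \right)} \left(5 X{\left(2,3 \right)} - 27\right) = \frac{6 - 2}{7 - 4 + 2 \left(-2\right)} \left(5 \cdot 3 - 27\right) = \frac{1}{7 - 4 - 4} \cdot 4 \left(15 - 27\right) = \frac{1}{-1} \cdot 4 \left(-12\right) = \left(-1\right) 4 \left(-12\right) = \left(-4\right) \left(-12\right) = 48$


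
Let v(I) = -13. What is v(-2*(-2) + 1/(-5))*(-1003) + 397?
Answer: 13436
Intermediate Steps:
v(-2*(-2) + 1/(-5))*(-1003) + 397 = -13*(-1003) + 397 = 13039 + 397 = 13436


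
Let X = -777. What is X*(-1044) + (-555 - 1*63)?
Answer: 810570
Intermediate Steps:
X*(-1044) + (-555 - 1*63) = -777*(-1044) + (-555 - 1*63) = 811188 + (-555 - 63) = 811188 - 618 = 810570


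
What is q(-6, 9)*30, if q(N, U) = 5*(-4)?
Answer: -600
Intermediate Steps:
q(N, U) = -20
q(-6, 9)*30 = -20*30 = -600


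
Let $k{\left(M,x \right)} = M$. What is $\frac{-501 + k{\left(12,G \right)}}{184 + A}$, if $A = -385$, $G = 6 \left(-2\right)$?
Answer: $\frac{163}{67} \approx 2.4328$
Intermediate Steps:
$G = -12$
$\frac{-501 + k{\left(12,G \right)}}{184 + A} = \frac{-501 + 12}{184 - 385} = - \frac{489}{-201} = \left(-489\right) \left(- \frac{1}{201}\right) = \frac{163}{67}$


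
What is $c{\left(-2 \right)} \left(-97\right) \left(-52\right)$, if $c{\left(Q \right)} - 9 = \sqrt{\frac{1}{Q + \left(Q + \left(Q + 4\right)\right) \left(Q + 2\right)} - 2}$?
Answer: $45396 + 2522 i \sqrt{10} \approx 45396.0 + 7975.3 i$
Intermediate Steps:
$c{\left(Q \right)} = 9 + \sqrt{-2 + \frac{1}{Q + \left(2 + Q\right) \left(4 + 2 Q\right)}}$ ($c{\left(Q \right)} = 9 + \sqrt{\frac{1}{Q + \left(Q + \left(Q + 4\right)\right) \left(Q + 2\right)} - 2} = 9 + \sqrt{\frac{1}{Q + \left(Q + \left(4 + Q\right)\right) \left(2 + Q\right)} - 2} = 9 + \sqrt{\frac{1}{Q + \left(4 + 2 Q\right) \left(2 + Q\right)} - 2} = 9 + \sqrt{\frac{1}{Q + \left(2 + Q\right) \left(4 + 2 Q\right)} - 2} = 9 + \sqrt{-2 + \frac{1}{Q + \left(2 + Q\right) \left(4 + 2 Q\right)}}$)
$c{\left(-2 \right)} \left(-97\right) \left(-52\right) = \left(9 + \sqrt{\frac{-15 - -36 - 4 \left(-2\right)^{2}}{8 + 2 \left(-2\right)^{2} + 9 \left(-2\right)}}\right) \left(-97\right) \left(-52\right) = \left(9 + \sqrt{\frac{-15 + 36 - 16}{8 + 2 \cdot 4 - 18}}\right) \left(-97\right) \left(-52\right) = \left(9 + \sqrt{\frac{-15 + 36 - 16}{8 + 8 - 18}}\right) \left(-97\right) \left(-52\right) = \left(9 + \sqrt{\frac{1}{-2} \cdot 5}\right) \left(-97\right) \left(-52\right) = \left(9 + \sqrt{\left(- \frac{1}{2}\right) 5}\right) \left(-97\right) \left(-52\right) = \left(9 + \sqrt{- \frac{5}{2}}\right) \left(-97\right) \left(-52\right) = \left(9 + \frac{i \sqrt{10}}{2}\right) \left(-97\right) \left(-52\right) = \left(-873 - \frac{97 i \sqrt{10}}{2}\right) \left(-52\right) = 45396 + 2522 i \sqrt{10}$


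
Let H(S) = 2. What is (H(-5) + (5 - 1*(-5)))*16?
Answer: 192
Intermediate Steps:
(H(-5) + (5 - 1*(-5)))*16 = (2 + (5 - 1*(-5)))*16 = (2 + (5 + 5))*16 = (2 + 10)*16 = 12*16 = 192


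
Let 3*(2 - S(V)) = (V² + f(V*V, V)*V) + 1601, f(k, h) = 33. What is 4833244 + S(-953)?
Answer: 4540459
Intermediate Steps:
S(V) = -1595/3 - 11*V - V²/3 (S(V) = 2 - ((V² + 33*V) + 1601)/3 = 2 - (1601 + V² + 33*V)/3 = 2 + (-1601/3 - 11*V - V²/3) = -1595/3 - 11*V - V²/3)
4833244 + S(-953) = 4833244 + (-1595/3 - 11*(-953) - ⅓*(-953)²) = 4833244 + (-1595/3 + 10483 - ⅓*908209) = 4833244 + (-1595/3 + 10483 - 908209/3) = 4833244 - 292785 = 4540459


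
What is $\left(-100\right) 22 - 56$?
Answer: $-2256$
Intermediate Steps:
$\left(-100\right) 22 - 56 = -2200 - 56 = -2256$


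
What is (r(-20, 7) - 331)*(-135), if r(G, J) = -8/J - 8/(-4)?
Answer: 311985/7 ≈ 44569.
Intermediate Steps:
r(G, J) = 2 - 8/J (r(G, J) = -8/J - 8*(-¼) = -8/J + 2 = 2 - 8/J)
(r(-20, 7) - 331)*(-135) = ((2 - 8/7) - 331)*(-135) = (6/7 - 331)*(-135) = -2311/7*(-135) = 311985/7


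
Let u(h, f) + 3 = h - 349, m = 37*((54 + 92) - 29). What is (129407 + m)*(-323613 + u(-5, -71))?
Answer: -43326451920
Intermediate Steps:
m = 4329 (m = 37*(146 - 29) = 37*117 = 4329)
u(h, f) = -352 + h (u(h, f) = -3 + (h - 349) = -3 + (-349 + h) = -352 + h)
(129407 + m)*(-323613 + u(-5, -71)) = (129407 + 4329)*(-323613 + (-352 - 5)) = 133736*(-323613 - 357) = 133736*(-323970) = -43326451920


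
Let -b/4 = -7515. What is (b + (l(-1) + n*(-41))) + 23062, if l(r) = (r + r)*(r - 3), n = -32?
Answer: 54442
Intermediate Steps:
b = 30060 (b = -4*(-7515) = 30060)
l(r) = 2*r*(-3 + r) (l(r) = (2*r)*(-3 + r) = 2*r*(-3 + r))
(b + (l(-1) + n*(-41))) + 23062 = (30060 + (2*(-1)*(-3 - 1) - 32*(-41))) + 23062 = (30060 + (2*(-1)*(-4) + 1312)) + 23062 = (30060 + (8 + 1312)) + 23062 = (30060 + 1320) + 23062 = 31380 + 23062 = 54442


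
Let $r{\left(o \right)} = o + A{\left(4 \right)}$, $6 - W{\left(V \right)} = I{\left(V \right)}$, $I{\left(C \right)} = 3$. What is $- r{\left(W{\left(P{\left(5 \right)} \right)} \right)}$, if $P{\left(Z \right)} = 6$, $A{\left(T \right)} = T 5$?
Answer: $-23$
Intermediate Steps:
$A{\left(T \right)} = 5 T$
$W{\left(V \right)} = 3$ ($W{\left(V \right)} = 6 - 3 = 3$)
$r{\left(o \right)} = 20 + o$ ($r{\left(o \right)} = o + 5 \cdot 4 = o + 20 = 20 + o$)
$- r{\left(W{\left(P{\left(5 \right)} \right)} \right)} = - (20 + 3) = \left(-1\right) 23 = -23$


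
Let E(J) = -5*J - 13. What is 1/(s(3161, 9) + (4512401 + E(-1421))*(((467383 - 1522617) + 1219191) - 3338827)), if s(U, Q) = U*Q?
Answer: -1/14348802712461 ≈ -6.9692e-14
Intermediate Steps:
E(J) = -13 - 5*J
s(U, Q) = Q*U
1/(s(3161, 9) + (4512401 + E(-1421))*(((467383 - 1522617) + 1219191) - 3338827)) = 1/(9*3161 + (4512401 + (-13 - 5*(-1421)))*(((467383 - 1522617) + 1219191) - 3338827)) = 1/(28449 + (4512401 + (-13 + 7105))*((-1055234 + 1219191) - 3338827)) = 1/(28449 + (4512401 + 7092)*(163957 - 3338827)) = 1/(28449 + 4519493*(-3174870)) = 1/(28449 - 14348802740910) = 1/(-14348802712461) = -1/14348802712461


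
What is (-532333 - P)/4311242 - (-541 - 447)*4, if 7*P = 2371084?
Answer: 119260101273/30178694 ≈ 3951.8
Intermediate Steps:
P = 2371084/7 (P = (1/7)*2371084 = 2371084/7 ≈ 3.3873e+5)
(-532333 - P)/4311242 - (-541 - 447)*4 = (-532333 - 1*2371084/7)/4311242 - (-541 - 447)*4 = (-532333 - 2371084/7)*(1/4311242) - (-988)*4 = -6097415/7*1/4311242 - 1*(-3952) = -6097415/30178694 + 3952 = 119260101273/30178694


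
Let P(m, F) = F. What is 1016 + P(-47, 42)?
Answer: 1058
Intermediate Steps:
1016 + P(-47, 42) = 1016 + 42 = 1058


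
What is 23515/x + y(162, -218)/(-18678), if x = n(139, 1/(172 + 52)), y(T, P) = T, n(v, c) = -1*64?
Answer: -73203923/199232 ≈ -367.43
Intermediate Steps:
n(v, c) = -64
x = -64
23515/x + y(162, -218)/(-18678) = 23515/(-64) + 162/(-18678) = 23515*(-1/64) + 162*(-1/18678) = -23515/64 - 27/3113 = -73203923/199232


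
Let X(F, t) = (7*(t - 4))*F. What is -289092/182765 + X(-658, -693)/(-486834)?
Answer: -8871771719/1085075805 ≈ -8.1762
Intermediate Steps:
X(F, t) = F*(-28 + 7*t) (X(F, t) = (7*(-4 + t))*F = (-28 + 7*t)*F = F*(-28 + 7*t))
-289092/182765 + X(-658, -693)/(-486834) = -289092/182765 + (7*(-658)*(-4 - 693))/(-486834) = -289092*1/182765 + (7*(-658)*(-697))*(-1/486834) = -289092/182765 + 3210382*(-1/486834) = -289092/182765 - 39151/5937 = -8871771719/1085075805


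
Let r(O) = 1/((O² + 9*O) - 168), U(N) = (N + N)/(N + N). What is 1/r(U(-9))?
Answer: -158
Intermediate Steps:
U(N) = 1 (U(N) = (2*N)/((2*N)) = (2*N)*(1/(2*N)) = 1)
r(O) = 1/(-168 + O² + 9*O)
1/r(U(-9)) = 1/(1/(-168 + 1² + 9*1)) = 1/(1/(-168 + 1 + 9)) = 1/(1/(-158)) = 1/(-1/158) = -158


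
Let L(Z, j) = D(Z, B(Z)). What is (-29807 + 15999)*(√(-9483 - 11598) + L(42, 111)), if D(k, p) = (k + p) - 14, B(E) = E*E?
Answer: -24743936 - 13808*I*√21081 ≈ -2.4744e+7 - 2.0048e+6*I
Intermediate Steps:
B(E) = E²
D(k, p) = -14 + k + p
L(Z, j) = -14 + Z + Z²
(-29807 + 15999)*(√(-9483 - 11598) + L(42, 111)) = (-29807 + 15999)*(√(-9483 - 11598) + (-14 + 42 + 42²)) = -13808*(√(-21081) + (-14 + 42 + 1764)) = -13808*(I*√21081 + 1792) = -13808*(1792 + I*√21081) = -24743936 - 13808*I*√21081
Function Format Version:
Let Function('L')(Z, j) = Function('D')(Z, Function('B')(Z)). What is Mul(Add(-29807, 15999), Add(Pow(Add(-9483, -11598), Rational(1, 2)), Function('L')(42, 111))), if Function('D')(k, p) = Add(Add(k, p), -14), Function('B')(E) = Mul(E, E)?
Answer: Add(-24743936, Mul(-13808, I, Pow(21081, Rational(1, 2)))) ≈ Add(-2.4744e+7, Mul(-2.0048e+6, I))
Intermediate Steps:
Function('B')(E) = Pow(E, 2)
Function('D')(k, p) = Add(-14, k, p)
Function('L')(Z, j) = Add(-14, Z, Pow(Z, 2))
Mul(Add(-29807, 15999), Add(Pow(Add(-9483, -11598), Rational(1, 2)), Function('L')(42, 111))) = Mul(Add(-29807, 15999), Add(Pow(Add(-9483, -11598), Rational(1, 2)), Add(-14, 42, Pow(42, 2)))) = Mul(-13808, Add(Pow(-21081, Rational(1, 2)), Add(-14, 42, 1764))) = Mul(-13808, Add(Mul(I, Pow(21081, Rational(1, 2))), 1792)) = Mul(-13808, Add(1792, Mul(I, Pow(21081, Rational(1, 2))))) = Add(-24743936, Mul(-13808, I, Pow(21081, Rational(1, 2))))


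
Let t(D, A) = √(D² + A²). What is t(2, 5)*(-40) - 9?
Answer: -9 - 40*√29 ≈ -224.41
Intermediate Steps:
t(D, A) = √(A² + D²)
t(2, 5)*(-40) - 9 = √(5² + 2²)*(-40) - 9 = √(25 + 4)*(-40) - 9 = √29*(-40) - 9 = -40*√29 - 9 = -9 - 40*√29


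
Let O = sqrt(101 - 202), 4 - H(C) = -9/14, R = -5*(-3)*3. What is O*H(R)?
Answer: 65*I*sqrt(101)/14 ≈ 46.66*I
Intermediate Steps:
R = 45 (R = 15*3 = 45)
H(C) = 65/14 (H(C) = 4 - (-9)/14 = 4 - 1*(-9/14) = 4 + 9/14 = 65/14)
O = I*sqrt(101) (O = sqrt(-101) = I*sqrt(101) ≈ 10.05*I)
O*H(R) = (I*sqrt(101))*(65/14) = 65*I*sqrt(101)/14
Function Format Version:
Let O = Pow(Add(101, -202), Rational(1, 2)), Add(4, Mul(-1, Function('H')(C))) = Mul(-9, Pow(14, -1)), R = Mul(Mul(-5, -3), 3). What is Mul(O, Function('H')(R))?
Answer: Mul(Rational(65, 14), I, Pow(101, Rational(1, 2))) ≈ Mul(46.660, I)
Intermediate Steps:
R = 45 (R = Mul(15, 3) = 45)
Function('H')(C) = Rational(65, 14) (Function('H')(C) = Add(4, Mul(-1, Mul(-9, Pow(14, -1)))) = Add(4, Mul(-1, Mul(-9, Rational(1, 14)))) = Add(4, Mul(-1, Rational(-9, 14))) = Add(4, Rational(9, 14)) = Rational(65, 14))
O = Mul(I, Pow(101, Rational(1, 2))) (O = Pow(-101, Rational(1, 2)) = Mul(I, Pow(101, Rational(1, 2))) ≈ Mul(10.050, I))
Mul(O, Function('H')(R)) = Mul(Mul(I, Pow(101, Rational(1, 2))), Rational(65, 14)) = Mul(Rational(65, 14), I, Pow(101, Rational(1, 2)))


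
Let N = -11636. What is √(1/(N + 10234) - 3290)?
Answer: 3*I*√718537618/1402 ≈ 57.359*I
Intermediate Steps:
√(1/(N + 10234) - 3290) = √(1/(-11636 + 10234) - 3290) = √(1/(-1402) - 3290) = √(-1/1402 - 3290) = √(-4612581/1402) = 3*I*√718537618/1402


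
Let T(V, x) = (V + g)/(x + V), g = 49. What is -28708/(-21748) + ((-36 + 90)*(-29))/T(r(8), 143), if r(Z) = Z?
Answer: -428418851/103303 ≈ -4147.2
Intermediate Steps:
T(V, x) = (49 + V)/(V + x) (T(V, x) = (V + 49)/(x + V) = (49 + V)/(V + x))
-28708/(-21748) + ((-36 + 90)*(-29))/T(r(8), 143) = -28708/(-21748) + ((-36 + 90)*(-29))/(((49 + 8)/(8 + 143))) = -28708*(-1/21748) + (54*(-29))/((57/151)) = 7177/5437 - 1566/((1/151)*57) = 7177/5437 - 1566/57/151 = 7177/5437 - 1566*151/57 = 7177/5437 - 78822/19 = -428418851/103303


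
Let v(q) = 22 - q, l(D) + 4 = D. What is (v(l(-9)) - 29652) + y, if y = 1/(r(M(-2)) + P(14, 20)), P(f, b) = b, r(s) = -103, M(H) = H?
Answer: -2458212/83 ≈ -29617.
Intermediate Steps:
l(D) = -4 + D
y = -1/83 (y = 1/(-103 + 20) = 1/(-83) = -1/83 ≈ -0.012048)
(v(l(-9)) - 29652) + y = ((22 - (-4 - 9)) - 29652) - 1/83 = ((22 - 1*(-13)) - 29652) - 1/83 = ((22 + 13) - 29652) - 1/83 = (35 - 29652) - 1/83 = -29617 - 1/83 = -2458212/83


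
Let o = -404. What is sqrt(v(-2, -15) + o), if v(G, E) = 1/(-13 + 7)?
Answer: 5*I*sqrt(582)/6 ≈ 20.104*I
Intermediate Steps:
v(G, E) = -1/6 (v(G, E) = 1/(-6) = -1/6)
sqrt(v(-2, -15) + o) = sqrt(-1/6 - 404) = sqrt(-2425/6) = 5*I*sqrt(582)/6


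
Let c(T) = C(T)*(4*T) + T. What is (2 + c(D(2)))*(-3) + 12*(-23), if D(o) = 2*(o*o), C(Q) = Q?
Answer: -1074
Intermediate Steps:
D(o) = 2*o**2
c(T) = T + 4*T**2 (c(T) = T*(4*T) + T = 4*T**2 + T = T + 4*T**2)
(2 + c(D(2)))*(-3) + 12*(-23) = (2 + (2*2**2)*(1 + 4*(2*2**2)))*(-3) + 12*(-23) = (2 + (2*4)*(1 + 4*(2*4)))*(-3) - 276 = (2 + 8*(1 + 4*8))*(-3) - 276 = (2 + 8*(1 + 32))*(-3) - 276 = (2 + 8*33)*(-3) - 276 = (2 + 264)*(-3) - 276 = 266*(-3) - 276 = -798 - 276 = -1074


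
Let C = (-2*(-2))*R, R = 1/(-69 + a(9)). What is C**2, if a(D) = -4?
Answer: 16/5329 ≈ 0.0030024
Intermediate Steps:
R = -1/73 (R = 1/(-69 - 4) = 1/(-73) = -1/73 ≈ -0.013699)
C = -4/73 (C = -2*(-2)*(-1/73) = 4*(-1/73) = -4/73 ≈ -0.054795)
C**2 = (-4/73)**2 = 16/5329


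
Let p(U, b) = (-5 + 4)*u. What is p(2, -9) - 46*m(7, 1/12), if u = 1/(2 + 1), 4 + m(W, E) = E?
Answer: 1079/6 ≈ 179.83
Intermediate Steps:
m(W, E) = -4 + E
u = 1/3 ≈ 0.33333
p(U, b) = -1/3 (p(U, b) = (-5 + 4)*(1/3) = -1*1/3 = -1/3)
p(2, -9) - 46*m(7, 1/12) = -1/3 - 46*(-4 + 1/12) = -1/3 - 46*(-47/12) = -1/3 + 1081/6 = 1079/6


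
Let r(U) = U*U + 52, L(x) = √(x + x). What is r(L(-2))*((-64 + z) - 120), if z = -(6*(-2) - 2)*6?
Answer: -4800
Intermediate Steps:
L(x) = √2*√x (L(x) = √(2*x) = √2*√x)
z = 84 (z = -(-12 - 2)*6 = -1*(-14)*6 = 14*6 = 84)
r(U) = 52 + U² (r(U) = U² + 52 = 52 + U²)
r(L(-2))*((-64 + z) - 120) = (52 + (√2*√(-2))²)*((-64 + 84) - 120) = (52 + (√2*(I*√2))²)*(20 - 120) = (52 + (2*I)²)*(-100) = (52 - 4)*(-100) = 48*(-100) = -4800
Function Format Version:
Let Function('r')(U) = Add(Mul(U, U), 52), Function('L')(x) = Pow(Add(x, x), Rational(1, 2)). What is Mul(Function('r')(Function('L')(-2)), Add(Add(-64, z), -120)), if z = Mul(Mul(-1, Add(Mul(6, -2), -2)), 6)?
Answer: -4800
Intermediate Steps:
Function('L')(x) = Mul(Pow(2, Rational(1, 2)), Pow(x, Rational(1, 2))) (Function('L')(x) = Pow(Mul(2, x), Rational(1, 2)) = Mul(Pow(2, Rational(1, 2)), Pow(x, Rational(1, 2))))
z = 84 (z = Mul(Mul(-1, Add(-12, -2)), 6) = Mul(Mul(-1, -14), 6) = Mul(14, 6) = 84)
Function('r')(U) = Add(52, Pow(U, 2)) (Function('r')(U) = Add(Pow(U, 2), 52) = Add(52, Pow(U, 2)))
Mul(Function('r')(Function('L')(-2)), Add(Add(-64, z), -120)) = Mul(Add(52, Pow(Mul(Pow(2, Rational(1, 2)), Pow(-2, Rational(1, 2))), 2)), Add(Add(-64, 84), -120)) = Mul(Add(52, Pow(Mul(Pow(2, Rational(1, 2)), Mul(I, Pow(2, Rational(1, 2)))), 2)), Add(20, -120)) = Mul(Add(52, Pow(Mul(2, I), 2)), -100) = Mul(Add(52, -4), -100) = Mul(48, -100) = -4800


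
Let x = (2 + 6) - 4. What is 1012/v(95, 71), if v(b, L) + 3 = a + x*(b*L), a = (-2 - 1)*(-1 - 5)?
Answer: 1012/26995 ≈ 0.037488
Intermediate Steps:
x = 4 (x = 8 - 4 = 4)
a = 18 (a = -3*(-6) = 18)
v(b, L) = 15 + 4*L*b (v(b, L) = -3 + (18 + 4*(b*L)) = -3 + (18 + 4*(L*b)) = -3 + (18 + 4*L*b) = 15 + 4*L*b)
1012/v(95, 71) = 1012/(15 + 4*71*95) = 1012/(15 + 26980) = 1012/26995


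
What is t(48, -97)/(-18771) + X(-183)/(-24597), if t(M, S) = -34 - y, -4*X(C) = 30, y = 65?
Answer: 572419/102602286 ≈ 0.0055790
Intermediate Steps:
X(C) = -15/2 (X(C) = -¼*30 = -15/2)
t(M, S) = -99 (t(M, S) = -34 - 1*65 = -34 - 65 = -99)
t(48, -97)/(-18771) + X(-183)/(-24597) = -99/(-18771) - 15/2/(-24597) = -99*(-1/18771) - 15/2*(-1/24597) = 33/6257 + 5/16398 = 572419/102602286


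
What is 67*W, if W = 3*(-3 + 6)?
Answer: 603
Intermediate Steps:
W = 9 (W = 3*3 = 9)
67*W = 67*9 = 603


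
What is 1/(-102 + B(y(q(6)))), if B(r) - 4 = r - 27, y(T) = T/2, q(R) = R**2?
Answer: -1/107 ≈ -0.0093458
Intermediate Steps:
y(T) = T/2 (y(T) = T*(1/2) = T/2)
B(r) = -23 + r (B(r) = 4 + (r - 27) = 4 + (-27 + r) = -23 + r)
1/(-102 + B(y(q(6)))) = 1/(-102 + (-23 + (1/2)*6**2)) = 1/(-102 + (-23 + (1/2)*36)) = 1/(-102 + (-23 + 18)) = 1/(-102 - 5) = 1/(-107) = -1/107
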